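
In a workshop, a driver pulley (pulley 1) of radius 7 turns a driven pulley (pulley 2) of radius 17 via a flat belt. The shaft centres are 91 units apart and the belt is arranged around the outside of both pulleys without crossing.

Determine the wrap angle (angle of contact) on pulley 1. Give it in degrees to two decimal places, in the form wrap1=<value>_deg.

wrap1=167.38_deg

open belt: β = asin((r2−r1)/C) = asin(10/91) = 6.3090°
wrap1 = π − 2β = 167.3820°
wrap2 = π + 2β = 192.6180°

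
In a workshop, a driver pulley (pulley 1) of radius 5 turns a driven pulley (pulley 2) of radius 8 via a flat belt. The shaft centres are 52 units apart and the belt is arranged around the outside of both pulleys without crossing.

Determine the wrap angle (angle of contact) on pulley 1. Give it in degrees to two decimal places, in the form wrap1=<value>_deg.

open belt: β = asin((r2−r1)/C) = asin(3/52) = 3.3074°
wrap1 = π − 2β = 173.3853°
wrap2 = π + 2β = 186.6147°

wrap1=173.39_deg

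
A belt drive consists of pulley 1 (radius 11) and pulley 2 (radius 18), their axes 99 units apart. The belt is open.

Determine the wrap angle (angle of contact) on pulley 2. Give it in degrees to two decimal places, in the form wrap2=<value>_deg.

open belt: β = asin((r2−r1)/C) = asin(7/99) = 4.0546°
wrap1 = π − 2β = 171.8908°
wrap2 = π + 2β = 188.1092°

wrap2=188.11_deg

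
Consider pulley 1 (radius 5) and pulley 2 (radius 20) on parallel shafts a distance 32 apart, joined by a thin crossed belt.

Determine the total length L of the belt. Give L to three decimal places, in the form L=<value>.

L=163.323

crossed belt: β = asin((r1+r2)/C) = asin(25/32) = 51.3752°
wrap1 = wrap2 = π + 2β = 282.7503°
tangent length = C·cosβ = 19.9750
L = (r1+r2)·wrap + 2·C·cosβ = 25·4.9349 + 2·19.9750 = 163.3231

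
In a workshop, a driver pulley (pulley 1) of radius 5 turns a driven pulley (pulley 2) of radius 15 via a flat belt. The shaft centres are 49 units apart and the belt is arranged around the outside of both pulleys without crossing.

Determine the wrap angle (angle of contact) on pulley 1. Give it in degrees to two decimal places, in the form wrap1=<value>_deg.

wrap1=156.45_deg

open belt: β = asin((r2−r1)/C) = asin(10/49) = 11.7757°
wrap1 = π − 2β = 156.4485°
wrap2 = π + 2β = 203.5515°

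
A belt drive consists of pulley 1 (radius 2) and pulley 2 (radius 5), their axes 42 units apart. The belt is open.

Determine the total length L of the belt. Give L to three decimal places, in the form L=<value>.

open belt: β = asin((r2−r1)/C) = asin(3/42) = 4.0960°
wrap1 = π − 2β = 171.8079°
wrap2 = π + 2β = 188.1921°
tangent length = C·cosβ = 41.8927
L = r1·wrap1 + r2·wrap2 + 2·C·cosβ = 2·2.9986 + 5·3.2846 + 2·41.8927 = 106.2055

L=106.206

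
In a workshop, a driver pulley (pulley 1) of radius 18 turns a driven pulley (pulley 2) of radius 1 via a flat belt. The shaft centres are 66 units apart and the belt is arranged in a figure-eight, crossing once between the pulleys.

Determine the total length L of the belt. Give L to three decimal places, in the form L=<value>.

L=197.199

crossed belt: β = asin((r1+r2)/C) = asin(19/66) = 16.7310°
wrap1 = wrap2 = π + 2β = 213.4620°
tangent length = C·cosβ = 63.2060
L = (r1+r2)·wrap + 2·C·cosβ = 19·3.7256 + 2·63.2060 = 197.1987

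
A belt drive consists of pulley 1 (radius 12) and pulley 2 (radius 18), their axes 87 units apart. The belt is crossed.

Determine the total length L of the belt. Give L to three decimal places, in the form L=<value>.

crossed belt: β = asin((r1+r2)/C) = asin(30/87) = 20.1713°
wrap1 = wrap2 = π + 2β = 220.3425°
tangent length = C·cosβ = 81.6639
L = (r1+r2)·wrap + 2·C·cosβ = 30·3.8457 + 2·81.6639 = 278.6990

L=278.699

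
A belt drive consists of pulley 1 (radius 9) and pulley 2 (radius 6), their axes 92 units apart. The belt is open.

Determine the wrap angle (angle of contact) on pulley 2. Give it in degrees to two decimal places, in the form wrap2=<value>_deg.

open belt: β = asin((r2−r1)/C) = asin(-3/92) = -1.8687°
wrap1 = π − 2β = 183.7373°
wrap2 = π + 2β = 176.2627°

wrap2=176.26_deg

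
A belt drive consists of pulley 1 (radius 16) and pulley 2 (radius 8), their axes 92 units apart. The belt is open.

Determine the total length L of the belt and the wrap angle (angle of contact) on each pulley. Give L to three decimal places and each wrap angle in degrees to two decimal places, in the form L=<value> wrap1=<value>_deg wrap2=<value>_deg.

L=260.094 wrap1=189.98_deg wrap2=170.02_deg

open belt: β = asin((r2−r1)/C) = asin(-8/92) = -4.9885°
wrap1 = π − 2β = 189.9771°
wrap2 = π + 2β = 170.0229°
tangent length = C·cosβ = 91.6515
L = r1·wrap1 + r2·wrap2 + 2·C·cosβ = 16·3.3157 + 8·2.9675 + 2·91.6515 = 260.0943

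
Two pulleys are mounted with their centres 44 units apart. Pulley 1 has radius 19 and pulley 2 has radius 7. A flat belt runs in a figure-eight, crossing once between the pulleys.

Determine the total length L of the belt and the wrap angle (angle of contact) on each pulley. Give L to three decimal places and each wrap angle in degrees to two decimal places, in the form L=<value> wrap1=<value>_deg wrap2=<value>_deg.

L=185.548 wrap1=252.44_deg wrap2=252.44_deg

crossed belt: β = asin((r1+r2)/C) = asin(26/44) = 36.2215°
wrap1 = wrap2 = π + 2β = 252.4431°
tangent length = C·cosβ = 35.4965
L = (r1+r2)·wrap + 2·C·cosβ = 26·4.4060 + 2·35.4965 = 185.5480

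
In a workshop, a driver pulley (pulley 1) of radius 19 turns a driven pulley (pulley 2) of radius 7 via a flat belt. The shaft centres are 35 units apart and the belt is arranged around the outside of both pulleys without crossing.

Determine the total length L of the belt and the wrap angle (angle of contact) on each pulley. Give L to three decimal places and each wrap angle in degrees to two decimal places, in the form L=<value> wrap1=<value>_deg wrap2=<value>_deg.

open belt: β = asin((r2−r1)/C) = asin(-12/35) = -20.0510°
wrap1 = π − 2β = 220.1021°
wrap2 = π + 2β = 139.8979°
tangent length = C·cosβ = 32.8786
L = r1·wrap1 + r2·wrap2 + 2·C·cosβ = 19·3.8415 + 7·2.4417 + 2·32.8786 = 155.8375

L=155.837 wrap1=220.10_deg wrap2=139.90_deg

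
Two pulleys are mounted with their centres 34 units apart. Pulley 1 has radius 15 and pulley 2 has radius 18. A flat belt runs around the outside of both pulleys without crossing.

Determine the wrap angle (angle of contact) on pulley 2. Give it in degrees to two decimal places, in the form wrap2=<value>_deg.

wrap2=190.12_deg

open belt: β = asin((r2−r1)/C) = asin(3/34) = 5.0621°
wrap1 = π − 2β = 169.8758°
wrap2 = π + 2β = 190.1242°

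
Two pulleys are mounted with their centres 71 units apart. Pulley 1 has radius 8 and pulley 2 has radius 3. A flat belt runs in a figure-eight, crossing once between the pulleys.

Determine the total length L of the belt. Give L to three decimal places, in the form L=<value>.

crossed belt: β = asin((r1+r2)/C) = asin(11/71) = 8.9127°
wrap1 = wrap2 = π + 2β = 197.8254°
tangent length = C·cosβ = 70.1427
L = (r1+r2)·wrap + 2·C·cosβ = 11·3.4527 + 2·70.1427 = 178.2652

L=178.265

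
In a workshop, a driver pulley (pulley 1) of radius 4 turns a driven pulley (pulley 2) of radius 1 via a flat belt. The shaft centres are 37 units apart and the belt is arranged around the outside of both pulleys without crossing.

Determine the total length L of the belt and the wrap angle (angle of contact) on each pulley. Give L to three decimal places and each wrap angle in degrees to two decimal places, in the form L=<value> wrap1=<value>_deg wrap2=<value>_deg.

L=89.951 wrap1=189.30_deg wrap2=170.70_deg

open belt: β = asin((r2−r1)/C) = asin(-3/37) = -4.6507°
wrap1 = π − 2β = 189.3014°
wrap2 = π + 2β = 170.6986°
tangent length = C·cosβ = 36.8782
L = r1·wrap1 + r2·wrap2 + 2·C·cosβ = 4·3.3039 + 1·2.9793 + 2·36.8782 = 89.9513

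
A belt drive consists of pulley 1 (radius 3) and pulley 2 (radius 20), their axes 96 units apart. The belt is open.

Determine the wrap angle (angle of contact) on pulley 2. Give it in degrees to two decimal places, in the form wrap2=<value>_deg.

wrap2=200.40_deg

open belt: β = asin((r2−r1)/C) = asin(17/96) = 10.1999°
wrap1 = π − 2β = 159.6002°
wrap2 = π + 2β = 200.3998°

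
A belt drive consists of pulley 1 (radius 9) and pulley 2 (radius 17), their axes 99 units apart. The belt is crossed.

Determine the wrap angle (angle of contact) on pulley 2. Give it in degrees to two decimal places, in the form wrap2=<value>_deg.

wrap2=210.45_deg

crossed belt: β = asin((r1+r2)/C) = asin(26/99) = 15.2260°
wrap1 = wrap2 = π + 2β = 210.4519°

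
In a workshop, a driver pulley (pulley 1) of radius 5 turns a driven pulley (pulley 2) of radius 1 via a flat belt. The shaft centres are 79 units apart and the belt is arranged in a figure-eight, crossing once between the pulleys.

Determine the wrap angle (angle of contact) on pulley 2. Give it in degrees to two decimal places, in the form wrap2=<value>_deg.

wrap2=188.71_deg

crossed belt: β = asin((r1+r2)/C) = asin(6/79) = 4.3558°
wrap1 = wrap2 = π + 2β = 188.7115°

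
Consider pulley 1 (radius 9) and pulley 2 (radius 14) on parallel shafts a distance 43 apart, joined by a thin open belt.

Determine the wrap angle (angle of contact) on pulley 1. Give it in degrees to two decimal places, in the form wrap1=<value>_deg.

open belt: β = asin((r2−r1)/C) = asin(5/43) = 6.6774°
wrap1 = π − 2β = 166.6452°
wrap2 = π + 2β = 193.3548°

wrap1=166.65_deg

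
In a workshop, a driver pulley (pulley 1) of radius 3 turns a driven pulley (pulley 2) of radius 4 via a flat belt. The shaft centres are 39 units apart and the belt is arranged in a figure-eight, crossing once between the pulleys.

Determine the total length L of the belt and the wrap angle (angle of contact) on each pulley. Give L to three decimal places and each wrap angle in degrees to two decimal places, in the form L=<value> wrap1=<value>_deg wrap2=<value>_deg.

crossed belt: β = asin((r1+r2)/C) = asin(7/39) = 10.3399°
wrap1 = wrap2 = π + 2β = 200.6798°
tangent length = C·cosβ = 38.3667
L = (r1+r2)·wrap + 2·C·cosβ = 7·3.5025 + 2·38.3667 = 101.2510

L=101.251 wrap1=200.68_deg wrap2=200.68_deg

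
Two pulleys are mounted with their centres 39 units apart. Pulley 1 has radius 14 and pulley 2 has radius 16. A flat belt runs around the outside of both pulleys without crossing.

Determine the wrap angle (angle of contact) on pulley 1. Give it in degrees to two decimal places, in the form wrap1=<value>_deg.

wrap1=174.12_deg

open belt: β = asin((r2−r1)/C) = asin(2/39) = 2.9395°
wrap1 = π − 2β = 174.1209°
wrap2 = π + 2β = 185.8791°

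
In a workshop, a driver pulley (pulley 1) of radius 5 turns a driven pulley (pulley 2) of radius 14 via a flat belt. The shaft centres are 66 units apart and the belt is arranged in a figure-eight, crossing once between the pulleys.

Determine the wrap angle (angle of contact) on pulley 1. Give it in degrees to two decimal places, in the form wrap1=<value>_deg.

wrap1=213.46_deg

crossed belt: β = asin((r1+r2)/C) = asin(19/66) = 16.7310°
wrap1 = wrap2 = π + 2β = 213.4620°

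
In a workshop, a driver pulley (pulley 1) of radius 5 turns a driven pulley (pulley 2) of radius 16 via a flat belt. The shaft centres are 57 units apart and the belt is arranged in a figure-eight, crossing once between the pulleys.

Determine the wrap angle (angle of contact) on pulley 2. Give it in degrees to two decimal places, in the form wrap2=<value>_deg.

crossed belt: β = asin((r1+r2)/C) = asin(21/57) = 21.6183°
wrap1 = wrap2 = π + 2β = 223.2365°

wrap2=223.24_deg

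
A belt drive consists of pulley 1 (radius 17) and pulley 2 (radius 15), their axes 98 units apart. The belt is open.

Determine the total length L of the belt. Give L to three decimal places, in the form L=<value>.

L=296.572

open belt: β = asin((r2−r1)/C) = asin(-2/98) = -1.1694°
wrap1 = π − 2β = 182.3388°
wrap2 = π + 2β = 177.6612°
tangent length = C·cosβ = 97.9796
L = r1·wrap1 + r2·wrap2 + 2·C·cosβ = 17·3.1824 + 15·3.1008 + 2·97.9796 = 296.5718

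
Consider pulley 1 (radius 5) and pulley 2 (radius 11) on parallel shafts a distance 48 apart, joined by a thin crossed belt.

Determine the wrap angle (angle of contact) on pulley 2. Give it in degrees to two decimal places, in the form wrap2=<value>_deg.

crossed belt: β = asin((r1+r2)/C) = asin(16/48) = 19.4712°
wrap1 = wrap2 = π + 2β = 218.9424°

wrap2=218.94_deg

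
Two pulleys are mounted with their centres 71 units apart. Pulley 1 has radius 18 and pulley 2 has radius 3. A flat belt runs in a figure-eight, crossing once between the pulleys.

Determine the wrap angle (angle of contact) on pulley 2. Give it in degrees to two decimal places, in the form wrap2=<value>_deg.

wrap2=214.41_deg

crossed belt: β = asin((r1+r2)/C) = asin(21/71) = 17.2040°
wrap1 = wrap2 = π + 2β = 214.4080°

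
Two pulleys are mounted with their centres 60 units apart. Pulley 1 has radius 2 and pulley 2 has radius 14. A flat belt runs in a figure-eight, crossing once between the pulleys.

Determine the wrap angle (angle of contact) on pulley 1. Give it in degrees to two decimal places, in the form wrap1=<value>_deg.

wrap1=210.93_deg

crossed belt: β = asin((r1+r2)/C) = asin(16/60) = 15.4660°
wrap1 = wrap2 = π + 2β = 210.9320°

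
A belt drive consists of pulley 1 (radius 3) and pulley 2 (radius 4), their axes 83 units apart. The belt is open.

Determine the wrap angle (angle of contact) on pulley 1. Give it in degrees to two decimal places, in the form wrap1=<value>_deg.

open belt: β = asin((r2−r1)/C) = asin(1/83) = 0.6903°
wrap1 = π − 2β = 178.6193°
wrap2 = π + 2β = 181.3807°

wrap1=178.62_deg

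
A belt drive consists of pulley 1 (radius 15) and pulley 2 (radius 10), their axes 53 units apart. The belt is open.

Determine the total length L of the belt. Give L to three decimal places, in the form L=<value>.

open belt: β = asin((r2−r1)/C) = asin(-5/53) = -5.4133°
wrap1 = π − 2β = 190.8266°
wrap2 = π + 2β = 169.1734°
tangent length = C·cosβ = 52.7636
L = r1·wrap1 + r2·wrap2 + 2·C·cosβ = 15·3.3306 + 10·2.9526 + 2·52.7636 = 185.0119

L=185.012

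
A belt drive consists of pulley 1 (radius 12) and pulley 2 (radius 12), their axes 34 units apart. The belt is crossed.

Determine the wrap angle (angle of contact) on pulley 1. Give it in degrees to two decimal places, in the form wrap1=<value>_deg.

crossed belt: β = asin((r1+r2)/C) = asin(24/34) = 44.9009°
wrap1 = wrap2 = π + 2β = 269.8017°

wrap1=269.80_deg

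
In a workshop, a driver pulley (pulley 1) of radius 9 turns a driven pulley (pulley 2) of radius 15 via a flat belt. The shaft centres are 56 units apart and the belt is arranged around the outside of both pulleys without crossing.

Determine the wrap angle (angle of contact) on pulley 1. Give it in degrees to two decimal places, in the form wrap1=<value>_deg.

wrap1=167.70_deg

open belt: β = asin((r2−r1)/C) = asin(6/56) = 6.1506°
wrap1 = π − 2β = 167.6987°
wrap2 = π + 2β = 192.3013°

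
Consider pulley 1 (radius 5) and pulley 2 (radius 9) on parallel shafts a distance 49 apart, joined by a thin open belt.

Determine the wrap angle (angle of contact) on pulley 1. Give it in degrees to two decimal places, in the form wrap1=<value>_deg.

open belt: β = asin((r2−r1)/C) = asin(4/49) = 4.6824°
wrap1 = π − 2β = 170.6352°
wrap2 = π + 2β = 189.3648°

wrap1=170.64_deg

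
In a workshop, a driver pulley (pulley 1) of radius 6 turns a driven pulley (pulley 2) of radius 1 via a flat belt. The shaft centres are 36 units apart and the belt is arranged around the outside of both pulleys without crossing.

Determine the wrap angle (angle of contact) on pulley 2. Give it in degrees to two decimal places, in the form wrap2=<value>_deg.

open belt: β = asin((r2−r1)/C) = asin(-5/36) = -7.9836°
wrap1 = π − 2β = 195.9671°
wrap2 = π + 2β = 164.0329°

wrap2=164.03_deg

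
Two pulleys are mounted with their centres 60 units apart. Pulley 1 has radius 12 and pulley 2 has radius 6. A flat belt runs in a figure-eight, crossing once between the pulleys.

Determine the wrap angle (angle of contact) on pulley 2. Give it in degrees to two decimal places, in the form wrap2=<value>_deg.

crossed belt: β = asin((r1+r2)/C) = asin(18/60) = 17.4576°
wrap1 = wrap2 = π + 2β = 214.9152°

wrap2=214.92_deg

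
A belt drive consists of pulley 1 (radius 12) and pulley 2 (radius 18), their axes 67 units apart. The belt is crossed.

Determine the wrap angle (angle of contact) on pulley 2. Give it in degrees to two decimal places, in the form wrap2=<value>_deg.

wrap2=233.20_deg

crossed belt: β = asin((r1+r2)/C) = asin(30/67) = 26.6001°
wrap1 = wrap2 = π + 2β = 233.2003°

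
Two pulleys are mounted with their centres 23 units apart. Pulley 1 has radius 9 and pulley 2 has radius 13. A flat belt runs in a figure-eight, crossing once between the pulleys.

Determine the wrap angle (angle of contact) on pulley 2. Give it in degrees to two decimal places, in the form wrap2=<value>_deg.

wrap2=326.09_deg

crossed belt: β = asin((r1+r2)/C) = asin(22/23) = 73.0426°
wrap1 = wrap2 = π + 2β = 326.0851°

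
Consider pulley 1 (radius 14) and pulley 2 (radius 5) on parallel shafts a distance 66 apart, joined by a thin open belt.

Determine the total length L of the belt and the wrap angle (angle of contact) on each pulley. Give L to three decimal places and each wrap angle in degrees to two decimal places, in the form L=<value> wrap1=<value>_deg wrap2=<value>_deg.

L=192.919 wrap1=195.67_deg wrap2=164.33_deg

open belt: β = asin((r2−r1)/C) = asin(-9/66) = -7.8375°
wrap1 = π − 2β = 195.6750°
wrap2 = π + 2β = 164.3250°
tangent length = C·cosβ = 65.3835
L = r1·wrap1 + r2·wrap2 + 2·C·cosβ = 14·3.4152 + 5·2.8680 + 2·65.3835 = 192.9194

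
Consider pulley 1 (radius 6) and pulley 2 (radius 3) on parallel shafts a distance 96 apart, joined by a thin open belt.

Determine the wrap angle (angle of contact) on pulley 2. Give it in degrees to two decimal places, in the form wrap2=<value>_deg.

open belt: β = asin((r2−r1)/C) = asin(-3/96) = -1.7908°
wrap1 = π − 2β = 183.5816°
wrap2 = π + 2β = 176.4184°

wrap2=176.42_deg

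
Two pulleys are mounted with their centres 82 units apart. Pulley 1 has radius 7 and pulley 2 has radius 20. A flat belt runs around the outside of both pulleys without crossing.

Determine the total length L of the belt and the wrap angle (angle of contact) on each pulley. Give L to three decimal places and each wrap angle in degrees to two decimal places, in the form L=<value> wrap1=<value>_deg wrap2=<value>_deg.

L=250.888 wrap1=161.76_deg wrap2=198.24_deg

open belt: β = asin((r2−r1)/C) = asin(13/82) = 9.1220°
wrap1 = π − 2β = 161.7561°
wrap2 = π + 2β = 198.2439°
tangent length = C·cosβ = 80.9630
L = r1·wrap1 + r2·wrap2 + 2·C·cosβ = 7·2.8232 + 20·3.4600 + 2·80.9630 = 250.8883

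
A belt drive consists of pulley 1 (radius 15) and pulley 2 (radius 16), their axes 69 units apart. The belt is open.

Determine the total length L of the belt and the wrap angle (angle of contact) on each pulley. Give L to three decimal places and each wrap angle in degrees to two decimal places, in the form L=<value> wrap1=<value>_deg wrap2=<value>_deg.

open belt: β = asin((r2−r1)/C) = asin(1/69) = 0.8304°
wrap1 = π − 2β = 178.3392°
wrap2 = π + 2β = 181.6608°
tangent length = C·cosβ = 68.9928
L = r1·wrap1 + r2·wrap2 + 2·C·cosβ = 15·3.1126 + 16·3.1706 + 2·68.9928 = 235.4039

L=235.404 wrap1=178.34_deg wrap2=181.66_deg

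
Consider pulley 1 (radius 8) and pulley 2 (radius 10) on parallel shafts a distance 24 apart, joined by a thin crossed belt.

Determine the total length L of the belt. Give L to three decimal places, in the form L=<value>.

crossed belt: β = asin((r1+r2)/C) = asin(18/24) = 48.5904°
wrap1 = wrap2 = π + 2β = 277.1808°
tangent length = C·cosβ = 15.8745
L = (r1+r2)·wrap + 2·C·cosβ = 18·4.8377 + 2·15.8745 = 118.8279

L=118.828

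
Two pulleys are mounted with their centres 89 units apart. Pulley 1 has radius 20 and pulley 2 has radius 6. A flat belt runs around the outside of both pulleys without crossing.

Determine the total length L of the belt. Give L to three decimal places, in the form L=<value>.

L=261.888

open belt: β = asin((r2−r1)/C) = asin(-14/89) = -9.0504°
wrap1 = π − 2β = 198.1008°
wrap2 = π + 2β = 161.8992°
tangent length = C·cosβ = 87.8920
L = r1·wrap1 + r2·wrap2 + 2·C·cosβ = 20·3.4575 + 6·2.8257 + 2·87.8920 = 261.8882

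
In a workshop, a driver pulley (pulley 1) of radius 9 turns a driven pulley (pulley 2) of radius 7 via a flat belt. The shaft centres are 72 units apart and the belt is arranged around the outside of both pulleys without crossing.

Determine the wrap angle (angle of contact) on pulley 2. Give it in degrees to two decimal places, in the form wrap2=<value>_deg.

open belt: β = asin((r2−r1)/C) = asin(-2/72) = -1.5918°
wrap1 = π − 2β = 183.1835°
wrap2 = π + 2β = 176.8165°

wrap2=176.82_deg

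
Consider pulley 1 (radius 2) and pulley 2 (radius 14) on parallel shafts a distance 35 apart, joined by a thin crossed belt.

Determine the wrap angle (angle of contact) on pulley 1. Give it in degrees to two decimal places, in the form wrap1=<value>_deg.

wrap1=234.41_deg

crossed belt: β = asin((r1+r2)/C) = asin(16/35) = 27.2029°
wrap1 = wrap2 = π + 2β = 234.4058°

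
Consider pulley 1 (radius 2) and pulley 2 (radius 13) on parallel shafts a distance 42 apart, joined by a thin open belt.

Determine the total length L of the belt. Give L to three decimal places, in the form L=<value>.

L=134.022

open belt: β = asin((r2−r1)/C) = asin(11/42) = 15.1831°
wrap1 = π − 2β = 149.6338°
wrap2 = π + 2β = 210.3662°
tangent length = C·cosβ = 40.5339
L = r1·wrap1 + r2·wrap2 + 2·C·cosβ = 2·2.6116 + 13·3.6716 + 2·40.5339 = 134.0217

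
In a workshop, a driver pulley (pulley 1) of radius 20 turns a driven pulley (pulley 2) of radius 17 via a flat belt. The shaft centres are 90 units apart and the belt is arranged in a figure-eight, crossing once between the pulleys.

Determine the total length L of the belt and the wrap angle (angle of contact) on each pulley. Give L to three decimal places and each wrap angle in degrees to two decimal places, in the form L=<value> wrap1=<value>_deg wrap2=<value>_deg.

crossed belt: β = asin((r1+r2)/C) = asin(37/90) = 24.2747°
wrap1 = wrap2 = π + 2β = 228.5493°
tangent length = C·cosβ = 82.0427
L = (r1+r2)·wrap + 2·C·cosβ = 37·3.9889 + 2·82.0427 = 311.6760

L=311.676 wrap1=228.55_deg wrap2=228.55_deg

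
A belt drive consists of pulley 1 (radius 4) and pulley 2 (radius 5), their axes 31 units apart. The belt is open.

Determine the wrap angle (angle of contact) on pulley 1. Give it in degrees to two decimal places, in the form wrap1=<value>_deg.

open belt: β = asin((r2−r1)/C) = asin(1/31) = 1.8486°
wrap1 = π − 2β = 176.3029°
wrap2 = π + 2β = 183.6971°

wrap1=176.30_deg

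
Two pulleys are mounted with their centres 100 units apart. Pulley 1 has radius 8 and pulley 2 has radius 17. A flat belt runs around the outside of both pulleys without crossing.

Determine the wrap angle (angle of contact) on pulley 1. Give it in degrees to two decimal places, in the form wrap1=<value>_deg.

wrap1=169.67_deg

open belt: β = asin((r2−r1)/C) = asin(9/100) = 5.1636°
wrap1 = π − 2β = 169.6728°
wrap2 = π + 2β = 190.3272°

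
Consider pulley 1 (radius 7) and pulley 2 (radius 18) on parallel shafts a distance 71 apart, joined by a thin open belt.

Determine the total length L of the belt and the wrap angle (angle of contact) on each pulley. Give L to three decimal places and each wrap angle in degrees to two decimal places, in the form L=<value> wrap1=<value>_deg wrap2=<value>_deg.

L=222.247 wrap1=162.17_deg wrap2=197.83_deg

open belt: β = asin((r2−r1)/C) = asin(11/71) = 8.9127°
wrap1 = π − 2β = 162.1746°
wrap2 = π + 2β = 197.8254°
tangent length = C·cosβ = 70.1427
L = r1·wrap1 + r2·wrap2 + 2·C·cosβ = 7·2.8305 + 18·3.4527 + 2·70.1427 = 222.2475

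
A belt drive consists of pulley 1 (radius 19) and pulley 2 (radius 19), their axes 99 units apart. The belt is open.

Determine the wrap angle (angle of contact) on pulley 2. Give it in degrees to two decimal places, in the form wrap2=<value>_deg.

open belt: β = asin((r2−r1)/C) = asin(0/99) = 0.0000°
wrap1 = π − 2β = 180.0000°
wrap2 = π + 2β = 180.0000°

wrap2=180.00_deg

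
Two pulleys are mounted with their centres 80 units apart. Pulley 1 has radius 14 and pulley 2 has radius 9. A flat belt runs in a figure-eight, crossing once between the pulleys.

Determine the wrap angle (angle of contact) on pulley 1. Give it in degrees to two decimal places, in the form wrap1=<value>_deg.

wrap1=213.42_deg

crossed belt: β = asin((r1+r2)/C) = asin(23/80) = 16.7083°
wrap1 = wrap2 = π + 2β = 213.4167°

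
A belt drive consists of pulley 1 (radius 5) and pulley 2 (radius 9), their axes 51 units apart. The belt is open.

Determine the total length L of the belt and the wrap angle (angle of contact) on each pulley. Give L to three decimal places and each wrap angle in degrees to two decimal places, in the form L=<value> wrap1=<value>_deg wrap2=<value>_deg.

L=146.296 wrap1=171.00_deg wrap2=189.00_deg

open belt: β = asin((r2−r1)/C) = asin(4/51) = 4.4984°
wrap1 = π − 2β = 171.0032°
wrap2 = π + 2β = 188.9968°
tangent length = C·cosβ = 50.8429
L = r1·wrap1 + r2·wrap2 + 2·C·cosβ = 5·2.9846 + 9·3.2986 + 2·50.8429 = 146.2962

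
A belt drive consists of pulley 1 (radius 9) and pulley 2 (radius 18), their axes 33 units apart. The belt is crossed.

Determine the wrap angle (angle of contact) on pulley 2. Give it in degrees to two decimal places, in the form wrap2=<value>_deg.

wrap2=289.81_deg

crossed belt: β = asin((r1+r2)/C) = asin(27/33) = 54.9032°
wrap1 = wrap2 = π + 2β = 289.8064°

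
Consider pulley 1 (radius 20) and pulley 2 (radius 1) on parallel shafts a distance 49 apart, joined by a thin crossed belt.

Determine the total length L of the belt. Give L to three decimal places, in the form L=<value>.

L=173.119

crossed belt: β = asin((r1+r2)/C) = asin(21/49) = 25.3769°
wrap1 = wrap2 = π + 2β = 230.7539°
tangent length = C·cosβ = 44.2719
L = (r1+r2)·wrap + 2·C·cosβ = 21·4.0274 + 2·44.2719 = 173.1195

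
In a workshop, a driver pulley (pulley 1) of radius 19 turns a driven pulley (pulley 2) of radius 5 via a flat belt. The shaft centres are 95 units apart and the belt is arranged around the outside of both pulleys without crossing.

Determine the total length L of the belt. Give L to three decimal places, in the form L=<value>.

open belt: β = asin((r2−r1)/C) = asin(-14/95) = -8.4745°
wrap1 = π − 2β = 196.9489°
wrap2 = π + 2β = 163.0511°
tangent length = C·cosβ = 93.9628
L = r1·wrap1 + r2·wrap2 + 2·C·cosβ = 19·3.4374 + 5·2.8458 + 2·93.9628 = 267.4651

L=267.465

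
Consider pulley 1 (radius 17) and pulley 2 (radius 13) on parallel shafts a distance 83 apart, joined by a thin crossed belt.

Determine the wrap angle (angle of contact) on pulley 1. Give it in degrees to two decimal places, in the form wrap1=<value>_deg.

wrap1=222.38_deg

crossed belt: β = asin((r1+r2)/C) = asin(30/83) = 21.1890°
wrap1 = wrap2 = π + 2β = 222.3780°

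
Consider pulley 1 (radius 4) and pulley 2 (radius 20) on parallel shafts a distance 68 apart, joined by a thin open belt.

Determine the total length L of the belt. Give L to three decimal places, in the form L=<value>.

L=215.181

open belt: β = asin((r2−r1)/C) = asin(16/68) = 13.6090°
wrap1 = π − 2β = 152.7821°
wrap2 = π + 2β = 207.2179°
tangent length = C·cosβ = 66.0908
L = r1·wrap1 + r2·wrap2 + 2·C·cosβ = 4·2.6666 + 20·3.6166 + 2·66.0908 = 215.1806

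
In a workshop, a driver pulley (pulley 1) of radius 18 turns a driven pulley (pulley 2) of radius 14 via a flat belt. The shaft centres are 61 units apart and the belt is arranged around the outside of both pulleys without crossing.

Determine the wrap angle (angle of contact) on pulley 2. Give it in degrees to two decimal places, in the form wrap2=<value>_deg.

open belt: β = asin((r2−r1)/C) = asin(-4/61) = -3.7598°
wrap1 = π − 2β = 187.5196°
wrap2 = π + 2β = 172.4804°

wrap2=172.48_deg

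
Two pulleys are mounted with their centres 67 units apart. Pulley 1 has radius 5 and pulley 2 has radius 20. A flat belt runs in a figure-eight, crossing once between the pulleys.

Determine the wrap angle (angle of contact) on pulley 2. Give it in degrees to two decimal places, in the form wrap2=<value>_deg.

crossed belt: β = asin((r1+r2)/C) = asin(25/67) = 21.9090°
wrap1 = wrap2 = π + 2β = 223.8181°

wrap2=223.82_deg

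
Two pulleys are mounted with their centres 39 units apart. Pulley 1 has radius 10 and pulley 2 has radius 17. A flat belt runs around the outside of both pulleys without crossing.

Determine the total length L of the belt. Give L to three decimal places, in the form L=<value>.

open belt: β = asin((r2−r1)/C) = asin(7/39) = 10.3399°
wrap1 = π − 2β = 159.3202°
wrap2 = π + 2β = 200.6798°
tangent length = C·cosβ = 38.3667
L = r1·wrap1 + r2·wrap2 + 2·C·cosβ = 10·2.7807 + 17·3.5025 + 2·38.3667 = 164.0828

L=164.083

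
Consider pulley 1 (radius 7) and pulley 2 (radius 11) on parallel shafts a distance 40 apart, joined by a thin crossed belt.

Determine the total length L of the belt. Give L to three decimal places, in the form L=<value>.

crossed belt: β = asin((r1+r2)/C) = asin(18/40) = 26.7437°
wrap1 = wrap2 = π + 2β = 233.4874°
tangent length = C·cosβ = 35.7211
L = (r1+r2)·wrap + 2·C·cosβ = 18·4.0751 + 2·35.7211 = 144.7945

L=144.795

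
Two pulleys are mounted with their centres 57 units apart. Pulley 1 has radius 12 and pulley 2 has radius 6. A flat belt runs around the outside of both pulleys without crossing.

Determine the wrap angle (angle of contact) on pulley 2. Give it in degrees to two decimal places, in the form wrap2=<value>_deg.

wrap2=167.92_deg

open belt: β = asin((r2−r1)/C) = asin(-6/57) = -6.0423°
wrap1 = π − 2β = 192.0847°
wrap2 = π + 2β = 167.9153°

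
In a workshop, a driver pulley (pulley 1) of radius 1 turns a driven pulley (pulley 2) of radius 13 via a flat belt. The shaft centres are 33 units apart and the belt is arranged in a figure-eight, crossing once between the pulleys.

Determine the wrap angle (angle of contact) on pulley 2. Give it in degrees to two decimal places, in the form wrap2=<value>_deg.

crossed belt: β = asin((r1+r2)/C) = asin(14/33) = 25.1027°
wrap1 = wrap2 = π + 2β = 230.2054°

wrap2=230.21_deg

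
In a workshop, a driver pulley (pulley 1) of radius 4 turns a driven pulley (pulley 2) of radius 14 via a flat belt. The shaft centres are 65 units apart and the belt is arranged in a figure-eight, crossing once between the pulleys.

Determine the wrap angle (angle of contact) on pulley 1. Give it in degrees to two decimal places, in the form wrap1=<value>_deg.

crossed belt: β = asin((r1+r2)/C) = asin(18/65) = 16.0766°
wrap1 = wrap2 = π + 2β = 212.1533°

wrap1=212.15_deg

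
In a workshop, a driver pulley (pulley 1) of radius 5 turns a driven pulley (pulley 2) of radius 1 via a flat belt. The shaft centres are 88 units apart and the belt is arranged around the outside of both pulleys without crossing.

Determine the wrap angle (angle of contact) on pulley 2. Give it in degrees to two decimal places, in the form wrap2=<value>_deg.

open belt: β = asin((r2−r1)/C) = asin(-4/88) = -2.6053°
wrap1 = π − 2β = 185.2105°
wrap2 = π + 2β = 174.7895°

wrap2=174.79_deg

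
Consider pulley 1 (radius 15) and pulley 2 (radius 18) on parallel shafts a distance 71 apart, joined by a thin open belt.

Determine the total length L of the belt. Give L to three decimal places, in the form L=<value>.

L=245.799

open belt: β = asin((r2−r1)/C) = asin(3/71) = 2.4217°
wrap1 = π − 2β = 175.1567°
wrap2 = π + 2β = 184.8433°
tangent length = C·cosβ = 70.9366
L = r1·wrap1 + r2·wrap2 + 2·C·cosβ = 15·3.0571 + 18·3.2261 + 2·70.9366 = 245.7993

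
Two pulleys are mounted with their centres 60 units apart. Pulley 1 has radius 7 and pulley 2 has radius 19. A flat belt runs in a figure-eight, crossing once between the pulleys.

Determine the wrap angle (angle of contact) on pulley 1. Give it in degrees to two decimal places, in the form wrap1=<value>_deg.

crossed belt: β = asin((r1+r2)/C) = asin(26/60) = 25.6793°
wrap1 = wrap2 = π + 2β = 231.3586°

wrap1=231.36_deg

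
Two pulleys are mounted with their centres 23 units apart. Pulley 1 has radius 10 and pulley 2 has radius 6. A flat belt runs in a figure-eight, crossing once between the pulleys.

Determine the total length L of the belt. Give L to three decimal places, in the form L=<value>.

L=107.929

crossed belt: β = asin((r1+r2)/C) = asin(16/23) = 44.0792°
wrap1 = wrap2 = π + 2β = 268.1584°
tangent length = C·cosβ = 16.5227
L = (r1+r2)·wrap + 2·C·cosβ = 16·4.6802 + 2·16.5227 = 107.9294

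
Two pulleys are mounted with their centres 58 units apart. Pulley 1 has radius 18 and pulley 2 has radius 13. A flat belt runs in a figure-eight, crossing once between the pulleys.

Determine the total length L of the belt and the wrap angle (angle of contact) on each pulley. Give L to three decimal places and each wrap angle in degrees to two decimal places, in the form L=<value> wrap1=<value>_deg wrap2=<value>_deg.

crossed belt: β = asin((r1+r2)/C) = asin(31/58) = 32.3088°
wrap1 = wrap2 = π + 2β = 244.6177°
tangent length = C·cosβ = 49.0204
L = (r1+r2)·wrap + 2·C·cosβ = 31·4.2694 + 2·49.0204 = 230.3917

L=230.392 wrap1=244.62_deg wrap2=244.62_deg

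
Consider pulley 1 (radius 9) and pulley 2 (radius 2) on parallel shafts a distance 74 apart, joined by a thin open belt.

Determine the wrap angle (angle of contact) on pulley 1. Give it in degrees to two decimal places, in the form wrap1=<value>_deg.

wrap1=190.86_deg

open belt: β = asin((r2−r1)/C) = asin(-7/74) = -5.4280°
wrap1 = π − 2β = 190.8560°
wrap2 = π + 2β = 169.1440°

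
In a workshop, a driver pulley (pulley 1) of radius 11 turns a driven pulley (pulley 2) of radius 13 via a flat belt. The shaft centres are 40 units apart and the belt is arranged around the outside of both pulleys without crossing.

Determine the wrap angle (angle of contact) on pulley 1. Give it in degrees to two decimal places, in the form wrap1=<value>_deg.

wrap1=174.27_deg

open belt: β = asin((r2−r1)/C) = asin(2/40) = 2.8660°
wrap1 = π − 2β = 174.2680°
wrap2 = π + 2β = 185.7320°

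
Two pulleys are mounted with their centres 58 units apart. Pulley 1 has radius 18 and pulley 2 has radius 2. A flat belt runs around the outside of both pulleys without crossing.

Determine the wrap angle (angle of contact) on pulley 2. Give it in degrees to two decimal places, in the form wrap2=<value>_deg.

wrap2=147.97_deg

open belt: β = asin((r2−r1)/C) = asin(-16/58) = -16.0134°
wrap1 = π − 2β = 212.0268°
wrap2 = π + 2β = 147.9732°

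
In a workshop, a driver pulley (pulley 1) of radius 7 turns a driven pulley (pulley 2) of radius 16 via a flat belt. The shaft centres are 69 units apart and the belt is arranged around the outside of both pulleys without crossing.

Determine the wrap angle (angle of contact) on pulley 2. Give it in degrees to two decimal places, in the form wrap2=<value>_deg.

open belt: β = asin((r2−r1)/C) = asin(9/69) = 7.4947°
wrap1 = π − 2β = 165.0106°
wrap2 = π + 2β = 194.9894°

wrap2=194.99_deg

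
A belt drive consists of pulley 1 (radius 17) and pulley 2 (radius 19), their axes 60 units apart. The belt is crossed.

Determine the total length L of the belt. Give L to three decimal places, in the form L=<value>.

crossed belt: β = asin((r1+r2)/C) = asin(36/60) = 36.8699°
wrap1 = wrap2 = π + 2β = 253.7398°
tangent length = C·cosβ = 48.0000
L = (r1+r2)·wrap + 2·C·cosβ = 36·4.4286 + 2·48.0000 = 255.4294

L=255.429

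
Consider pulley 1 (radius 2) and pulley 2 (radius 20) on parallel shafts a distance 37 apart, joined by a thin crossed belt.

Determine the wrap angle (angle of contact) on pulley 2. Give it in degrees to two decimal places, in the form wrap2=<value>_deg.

crossed belt: β = asin((r1+r2)/C) = asin(22/37) = 36.4837°
wrap1 = wrap2 = π + 2β = 252.9675°

wrap2=252.97_deg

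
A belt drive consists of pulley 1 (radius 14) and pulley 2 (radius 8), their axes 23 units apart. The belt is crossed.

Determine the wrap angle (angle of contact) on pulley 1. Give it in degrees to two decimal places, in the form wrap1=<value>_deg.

wrap1=326.09_deg

crossed belt: β = asin((r1+r2)/C) = asin(22/23) = 73.0426°
wrap1 = wrap2 = π + 2β = 326.0851°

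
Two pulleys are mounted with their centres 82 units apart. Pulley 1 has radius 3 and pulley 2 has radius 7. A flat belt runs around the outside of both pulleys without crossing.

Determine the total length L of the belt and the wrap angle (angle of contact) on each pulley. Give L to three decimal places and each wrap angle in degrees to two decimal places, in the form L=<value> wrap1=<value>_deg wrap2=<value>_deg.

L=195.611 wrap1=174.41_deg wrap2=185.59_deg

open belt: β = asin((r2−r1)/C) = asin(4/82) = 2.7960°
wrap1 = π − 2β = 174.4079°
wrap2 = π + 2β = 185.5921°
tangent length = C·cosβ = 81.9024
L = r1·wrap1 + r2·wrap2 + 2·C·cosβ = 3·3.0440 + 7·3.2392 + 2·81.9024 = 195.6111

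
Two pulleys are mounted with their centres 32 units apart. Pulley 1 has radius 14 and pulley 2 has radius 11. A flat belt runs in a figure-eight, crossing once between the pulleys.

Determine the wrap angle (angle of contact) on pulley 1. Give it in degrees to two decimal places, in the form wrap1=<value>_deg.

wrap1=282.75_deg

crossed belt: β = asin((r1+r2)/C) = asin(25/32) = 51.3752°
wrap1 = wrap2 = π + 2β = 282.7503°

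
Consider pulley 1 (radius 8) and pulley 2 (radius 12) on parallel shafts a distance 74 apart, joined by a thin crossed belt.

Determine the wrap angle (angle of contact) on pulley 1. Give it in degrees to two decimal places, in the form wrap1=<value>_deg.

crossed belt: β = asin((r1+r2)/C) = asin(20/74) = 15.6804°
wrap1 = wrap2 = π + 2β = 211.3607°

wrap1=211.36_deg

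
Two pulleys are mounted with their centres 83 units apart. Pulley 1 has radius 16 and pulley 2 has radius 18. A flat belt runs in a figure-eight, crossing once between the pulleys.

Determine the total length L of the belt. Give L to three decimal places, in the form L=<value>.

L=286.947

crossed belt: β = asin((r1+r2)/C) = asin(34/83) = 24.1821°
wrap1 = wrap2 = π + 2β = 228.3643°
tangent length = C·cosβ = 75.7166
L = (r1+r2)·wrap + 2·C·cosβ = 34·3.9857 + 2·75.7166 = 286.9472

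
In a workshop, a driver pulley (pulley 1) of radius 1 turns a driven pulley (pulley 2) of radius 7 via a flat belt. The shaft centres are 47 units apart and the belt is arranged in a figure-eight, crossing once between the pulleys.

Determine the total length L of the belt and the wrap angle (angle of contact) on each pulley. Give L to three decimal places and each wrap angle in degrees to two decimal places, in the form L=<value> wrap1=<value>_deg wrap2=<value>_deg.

crossed belt: β = asin((r1+r2)/C) = asin(8/47) = 9.8002°
wrap1 = wrap2 = π + 2β = 199.6004°
tangent length = C·cosβ = 46.3141
L = (r1+r2)·wrap + 2·C·cosβ = 8·3.4837 + 2·46.3141 = 120.4978

L=120.498 wrap1=199.60_deg wrap2=199.60_deg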